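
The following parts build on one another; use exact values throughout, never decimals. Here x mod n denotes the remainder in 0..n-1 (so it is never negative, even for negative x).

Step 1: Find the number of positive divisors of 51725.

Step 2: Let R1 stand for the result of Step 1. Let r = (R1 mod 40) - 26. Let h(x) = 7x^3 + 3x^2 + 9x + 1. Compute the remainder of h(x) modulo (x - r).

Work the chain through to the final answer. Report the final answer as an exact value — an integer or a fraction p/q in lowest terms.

Step 1: 51725 = 5^2 * 2069; number of divisors = (2+1) * (1+1) = 6; answer 6
Step 2: R1 = 6; r = -20; remainder = value at the root: 7*(-20)^3 + 3*(-20)^2 + 9*(-20)^1 + 1 = (-56000) + (1200) + (-180) + (1) = -54979; answer -54979

-54979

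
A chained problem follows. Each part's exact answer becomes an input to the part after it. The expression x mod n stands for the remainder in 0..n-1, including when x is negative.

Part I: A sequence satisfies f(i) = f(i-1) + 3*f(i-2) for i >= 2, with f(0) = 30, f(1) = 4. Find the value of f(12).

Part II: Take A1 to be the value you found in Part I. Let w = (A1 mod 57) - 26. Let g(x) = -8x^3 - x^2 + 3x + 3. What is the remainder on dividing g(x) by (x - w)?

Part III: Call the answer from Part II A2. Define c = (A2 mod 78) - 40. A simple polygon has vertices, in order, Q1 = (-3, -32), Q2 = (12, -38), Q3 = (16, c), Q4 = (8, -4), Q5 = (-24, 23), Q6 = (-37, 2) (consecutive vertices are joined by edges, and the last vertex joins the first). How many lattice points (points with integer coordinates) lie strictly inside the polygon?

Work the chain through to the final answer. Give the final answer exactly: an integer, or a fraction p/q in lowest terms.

Part I: f(2) = 1*(4) + 3*(30) = 94; iterating: f(2)=94, f(3)=106, f(4)=388, f(5)=706, f(6)=1870, f(7)=3988, f(8)=9598, f(9)=21562, f(10)=50356, f(11)=115042, f(12)=266110; answer 266110
Part II: A1 = 266110; w = 8; remainder = value at the root: -8*(8)^3 - 1*(8)^2 + 3*(8)^1 + 3 = (-4096) + (-64) + (24) + (3) = -4133; answer -4133
Part III: A2 = -4133; c = -39; cross terms: (-3*-38 - 12*-32)=498, (12*-39 - 16*-38)=140, (16*-4 - 8*-39)=248, (8*23 - -24*-4)=88, (-24*2 - -37*23)=803, (-37*-32 - -3*2)=1190; twice the area = |2967| = 2967; area = 2967/2; boundary points = 3 + 1 + 1 + 1 + 1 + 34 = 41; strictly interior points = area - boundary/2 + 1 = 1464; answer 1464

1464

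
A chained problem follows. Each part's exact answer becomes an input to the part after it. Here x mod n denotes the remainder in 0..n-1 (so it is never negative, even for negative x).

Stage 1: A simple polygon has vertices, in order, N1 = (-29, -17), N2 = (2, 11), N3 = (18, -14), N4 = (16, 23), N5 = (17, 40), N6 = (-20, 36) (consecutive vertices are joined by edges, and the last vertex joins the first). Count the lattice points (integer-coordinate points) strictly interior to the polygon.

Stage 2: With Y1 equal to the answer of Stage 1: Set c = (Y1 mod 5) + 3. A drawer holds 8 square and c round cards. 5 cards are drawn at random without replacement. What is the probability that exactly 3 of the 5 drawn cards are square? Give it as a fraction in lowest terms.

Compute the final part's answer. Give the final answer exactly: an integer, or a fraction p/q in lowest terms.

Stage 1: cross terms: (-29*11 - 2*-17)=-285, (2*-14 - 18*11)=-226, (18*23 - 16*-14)=638, (16*40 - 17*23)=249, (17*36 - -20*40)=1412, (-20*-17 - -29*36)=1384; twice the area = |3172| = 3172; area = 1586; boundary points = 1 + 1 + 1 + 1 + 1 + 1 = 6; strictly interior points = area - boundary/2 + 1 = 1584; answer 1584
Stage 2: Y1 = 1584; c = 7; total draws C(15,5) = 3003; favorable C(8,3)*C(7,2) = 1176; P = 56/143; answer 56/143

56/143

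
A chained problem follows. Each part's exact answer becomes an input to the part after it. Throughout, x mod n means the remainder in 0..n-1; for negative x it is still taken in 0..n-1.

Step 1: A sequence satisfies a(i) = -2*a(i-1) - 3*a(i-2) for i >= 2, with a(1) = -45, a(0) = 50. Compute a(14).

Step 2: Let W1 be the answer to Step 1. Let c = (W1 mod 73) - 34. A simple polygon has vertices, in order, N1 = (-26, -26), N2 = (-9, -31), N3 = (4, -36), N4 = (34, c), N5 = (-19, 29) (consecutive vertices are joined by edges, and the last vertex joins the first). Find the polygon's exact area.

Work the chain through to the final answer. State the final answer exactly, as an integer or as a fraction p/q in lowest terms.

2147

Step 1: a(2) = -2*(-45) - 3*(50) = -60; iterating: a(2)=-60, a(3)=255, a(4)=-330, a(5)=-105, a(6)=1200, a(7)=-2085, a(8)=570, a(9)=5115, a(10)=-11940, a(11)=8535, a(12)=18750, a(13)=-63105, a(14)=69960; answer 69960
Step 2: W1 = 69960; c = -8; cross terms: (-26*-31 - -9*-26)=572, (-9*-36 - 4*-31)=448, (4*-8 - 34*-36)=1192, (34*29 - -19*-8)=834, (-19*-26 - -26*29)=1248; twice the area = |4294| = 4294; area = 2147; answer 2147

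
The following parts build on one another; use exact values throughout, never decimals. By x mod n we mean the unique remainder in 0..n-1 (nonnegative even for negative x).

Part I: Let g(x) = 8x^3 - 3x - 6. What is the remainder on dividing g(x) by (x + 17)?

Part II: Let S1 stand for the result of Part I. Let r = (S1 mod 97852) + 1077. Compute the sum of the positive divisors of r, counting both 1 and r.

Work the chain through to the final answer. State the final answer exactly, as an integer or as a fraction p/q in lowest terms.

181440

Part I: remainder = value at the root: 8*(-17)^3 - 3*(-17)^1 - 6 = (-39304) + (51) + (-6) = -39259; answer -39259
Part II: S1 = -39259; r = 59670; 59670 = 2 * 3^3 * 5 * 13 * 17; sigma = (1 + 2) * (1 + 3 + 9 + 27) * (1 + 5) * (1 + 13) * (1 + 17) = 3 * 40 * 6 * 14 * 18 = 181440; answer 181440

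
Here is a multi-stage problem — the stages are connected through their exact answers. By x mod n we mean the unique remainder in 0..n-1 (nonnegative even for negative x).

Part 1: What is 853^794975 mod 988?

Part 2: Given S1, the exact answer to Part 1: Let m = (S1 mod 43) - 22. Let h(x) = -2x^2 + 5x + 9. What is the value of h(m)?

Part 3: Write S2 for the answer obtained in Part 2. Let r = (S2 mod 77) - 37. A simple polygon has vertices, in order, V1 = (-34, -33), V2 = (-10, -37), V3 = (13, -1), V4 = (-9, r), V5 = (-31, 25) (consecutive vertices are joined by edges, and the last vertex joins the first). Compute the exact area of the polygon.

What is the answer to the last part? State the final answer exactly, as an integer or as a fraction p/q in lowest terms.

1155

Part 1: squarings mod 988: 853^1=853, 853^2=441, 853^4=833, 853^8=313, 853^16=157, 853^32=937, 853^64=625, 853^128=365, 853^256=833, 853^512=313, 853^1024=157, 853^2048=937, 853^4096=625, 853^8192=365, 853^16384=833, 853^32768=313, 853^65536=157, 853^131072=937, 853^262144=625, 853^524288=365; 853^794975 = 853^1 * 853^2 * 853^4 * 853^8 * 853^16 * 853^64 * 853^256 * 853^8192 * 853^262144 * 853^524288 = 785 (mod 988); answer 785
Part 2: S1 = 785; m = -11; -2*(-11)^2 + 5*(-11)^1 + 9 = (-242) + (-55) + (9) = -288; answer -288
Part 3: S2 = -288; r = -17; cross terms: (-34*-37 - -10*-33)=928, (-10*-1 - 13*-37)=491, (13*-17 - -9*-1)=-230, (-9*25 - -31*-17)=-752, (-31*-33 - -34*25)=1873; twice the area = |2310| = 2310; area = 1155; answer 1155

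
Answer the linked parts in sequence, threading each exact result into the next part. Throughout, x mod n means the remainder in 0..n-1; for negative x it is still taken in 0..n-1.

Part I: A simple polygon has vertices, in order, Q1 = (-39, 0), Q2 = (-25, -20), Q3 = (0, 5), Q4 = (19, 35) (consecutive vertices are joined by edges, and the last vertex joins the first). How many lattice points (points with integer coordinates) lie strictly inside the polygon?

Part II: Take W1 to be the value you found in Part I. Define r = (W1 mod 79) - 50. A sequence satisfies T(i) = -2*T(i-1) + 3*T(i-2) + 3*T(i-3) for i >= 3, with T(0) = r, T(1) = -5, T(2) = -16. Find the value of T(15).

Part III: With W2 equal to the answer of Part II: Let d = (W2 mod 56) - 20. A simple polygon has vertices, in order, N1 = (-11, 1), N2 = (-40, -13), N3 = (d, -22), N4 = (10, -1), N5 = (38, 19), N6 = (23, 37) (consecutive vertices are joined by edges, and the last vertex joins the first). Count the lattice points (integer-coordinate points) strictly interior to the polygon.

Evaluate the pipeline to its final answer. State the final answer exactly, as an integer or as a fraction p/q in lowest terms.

1347

Part I: cross terms: (-39*-20 - -25*0)=780, (-25*5 - 0*-20)=-125, (0*35 - 19*5)=-95, (19*0 - -39*35)=1365; twice the area = |1925| = 1925; area = 1925/2; boundary points = 2 + 25 + 1 + 1 = 29; strictly interior points = area - boundary/2 + 1 = 949; answer 949
Part II: W1 = 949; r = -49; T(3) = -2*(-16) + 3*(-5) + 3*(-49) = -130; iterating: T(3)=-130, T(4)=197, T(5)=-832, T(6)=1865, T(7)=-5635, T(8)=14369, T(9)=-40048, T(10)=106298, T(11)=-289633, T(12)=778016, T(13)=-2106037, T(14)=5677223, T(15)=-15338509; answer -15338509
Part III: W2 = -15338509; d = -17; cross terms: (-11*-13 - -40*1)=183, (-40*-22 - -17*-13)=659, (-17*-1 - 10*-22)=237, (10*19 - 38*-1)=228, (38*37 - 23*19)=969, (23*1 - -11*37)=430; twice the area = |2706| = 2706; area = 1353; boundary points = 1 + 1 + 3 + 4 + 3 + 2 = 14; strictly interior points = area - boundary/2 + 1 = 1347; answer 1347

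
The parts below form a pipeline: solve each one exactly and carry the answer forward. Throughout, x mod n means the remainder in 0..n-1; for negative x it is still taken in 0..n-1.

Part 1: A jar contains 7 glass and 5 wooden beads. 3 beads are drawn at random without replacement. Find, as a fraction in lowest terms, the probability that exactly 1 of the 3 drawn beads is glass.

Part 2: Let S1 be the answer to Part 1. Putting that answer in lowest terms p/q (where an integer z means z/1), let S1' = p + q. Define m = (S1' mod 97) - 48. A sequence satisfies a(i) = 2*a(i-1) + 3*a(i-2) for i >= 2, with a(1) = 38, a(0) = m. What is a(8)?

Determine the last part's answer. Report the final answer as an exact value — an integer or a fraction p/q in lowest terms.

Part 1: total draws C(12,3) = 220; favorable C(7,1)*C(5,2) = 70; P = 7/22; answer 7/22
Part 2: S1 = 7/22; threaded value p + q = 29; m = -19; a(2) = 2*(38) + 3*(-19) = 19; iterating: a(2)=19, a(3)=152, a(4)=361, a(5)=1178, a(6)=3439, a(7)=10412, a(8)=31141; answer 31141

31141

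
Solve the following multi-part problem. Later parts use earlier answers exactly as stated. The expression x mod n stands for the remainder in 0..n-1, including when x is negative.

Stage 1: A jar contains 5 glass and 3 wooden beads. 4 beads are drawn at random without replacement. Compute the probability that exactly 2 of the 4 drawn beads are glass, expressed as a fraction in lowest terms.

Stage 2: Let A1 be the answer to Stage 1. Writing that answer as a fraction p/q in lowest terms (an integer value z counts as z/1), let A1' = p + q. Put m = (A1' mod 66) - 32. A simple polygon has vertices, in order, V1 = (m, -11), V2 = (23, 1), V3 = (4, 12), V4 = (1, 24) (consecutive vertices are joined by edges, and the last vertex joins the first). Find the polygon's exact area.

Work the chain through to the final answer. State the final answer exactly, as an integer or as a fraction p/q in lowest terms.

Stage 1: total draws C(8,4) = 70; favorable C(5,2)*C(3,2) = 30; P = 3/7; answer 3/7
Stage 2: A1 = 3/7; threaded value p + q = 10; m = -22; cross terms: (-22*1 - 23*-11)=231, (23*12 - 4*1)=272, (4*24 - 1*12)=84, (1*-11 - -22*24)=517; twice the area = |1104| = 1104; area = 552; answer 552

552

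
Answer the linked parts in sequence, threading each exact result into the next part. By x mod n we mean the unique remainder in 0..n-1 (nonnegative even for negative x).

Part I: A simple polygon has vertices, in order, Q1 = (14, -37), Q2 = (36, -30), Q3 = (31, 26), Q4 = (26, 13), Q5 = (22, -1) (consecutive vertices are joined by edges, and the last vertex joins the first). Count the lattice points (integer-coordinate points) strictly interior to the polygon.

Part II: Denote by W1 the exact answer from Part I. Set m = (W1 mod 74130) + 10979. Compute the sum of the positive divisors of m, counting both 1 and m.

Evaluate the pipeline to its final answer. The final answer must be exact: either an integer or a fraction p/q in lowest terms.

Part I: cross terms: (14*-30 - 36*-37)=912, (36*26 - 31*-30)=1866, (31*13 - 26*26)=-273, (26*-1 - 22*13)=-312, (22*-37 - 14*-1)=-800; twice the area = |1393| = 1393; area = 1393/2; boundary points = 1 + 1 + 1 + 2 + 4 = 9; strictly interior points = area - boundary/2 + 1 = 693; answer 693
Part II: W1 = 693; m = 11672; 11672 = 2^3 * 1459; sigma = (1 + 2 + 4 + 8) * (1 + 1459) = 15 * 1460 = 21900; answer 21900

21900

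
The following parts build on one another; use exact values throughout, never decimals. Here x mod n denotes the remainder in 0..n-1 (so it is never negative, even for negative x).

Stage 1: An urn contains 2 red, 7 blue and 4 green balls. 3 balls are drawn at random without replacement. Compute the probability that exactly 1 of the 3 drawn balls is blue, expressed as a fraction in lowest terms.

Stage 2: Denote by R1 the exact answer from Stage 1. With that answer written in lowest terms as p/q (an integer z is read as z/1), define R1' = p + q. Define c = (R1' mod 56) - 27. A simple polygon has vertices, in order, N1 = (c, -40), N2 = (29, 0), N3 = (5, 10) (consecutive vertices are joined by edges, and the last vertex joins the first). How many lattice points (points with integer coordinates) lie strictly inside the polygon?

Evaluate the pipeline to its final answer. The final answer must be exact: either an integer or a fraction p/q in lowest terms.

Stage 1: total draws C(13,3) = 286; favorable C(7,1)*C(6,2) = 105; P = 105/286; answer 105/286
Stage 2: R1 = 105/286; threaded value p + q = 391; c = 28; cross terms: (28*0 - 29*-40)=1160, (29*10 - 5*0)=290, (5*-40 - 28*10)=-480; twice the area = |970| = 970; area = 485; boundary points = 1 + 2 + 1 = 4; strictly interior points = area - boundary/2 + 1 = 484; answer 484

484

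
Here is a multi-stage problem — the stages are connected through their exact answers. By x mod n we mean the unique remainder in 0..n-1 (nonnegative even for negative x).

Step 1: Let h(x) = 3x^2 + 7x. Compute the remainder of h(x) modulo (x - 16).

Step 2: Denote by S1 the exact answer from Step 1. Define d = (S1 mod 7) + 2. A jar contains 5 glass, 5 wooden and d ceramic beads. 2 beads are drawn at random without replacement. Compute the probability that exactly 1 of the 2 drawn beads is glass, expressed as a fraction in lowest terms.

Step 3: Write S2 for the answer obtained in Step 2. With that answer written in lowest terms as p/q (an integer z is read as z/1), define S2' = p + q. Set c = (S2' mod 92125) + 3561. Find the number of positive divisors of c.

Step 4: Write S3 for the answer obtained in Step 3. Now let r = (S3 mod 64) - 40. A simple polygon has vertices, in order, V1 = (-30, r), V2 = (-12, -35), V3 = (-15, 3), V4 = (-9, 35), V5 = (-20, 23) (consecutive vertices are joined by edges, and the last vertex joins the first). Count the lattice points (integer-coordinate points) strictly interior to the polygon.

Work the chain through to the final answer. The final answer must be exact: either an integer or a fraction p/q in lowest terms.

697

Step 1: remainder = value at the root: 3*(16)^2 + 7*(16)^1 = (768) + (112) = 880; answer 880
Step 2: S1 = 880; d = 7; total draws C(17,2) = 136; favorable C(5,1)*C(12,1) = 60; P = 15/34; answer 15/34
Step 3: S2 = 15/34; threaded value p + q = 49; c = 3610; 3610 = 2 * 5 * 19^2; number of divisors = (1+1) * (1+1) * (2+1) = 12; answer 12
Step 4: S3 = 12; r = -28; cross terms: (-30*-35 - -12*-28)=714, (-12*3 - -15*-35)=-561, (-15*35 - -9*3)=-498, (-9*23 - -20*35)=493, (-20*-28 - -30*23)=1250; twice the area = |1398| = 1398; area = 699; boundary points = 1 + 1 + 2 + 1 + 1 = 6; strictly interior points = area - boundary/2 + 1 = 697; answer 697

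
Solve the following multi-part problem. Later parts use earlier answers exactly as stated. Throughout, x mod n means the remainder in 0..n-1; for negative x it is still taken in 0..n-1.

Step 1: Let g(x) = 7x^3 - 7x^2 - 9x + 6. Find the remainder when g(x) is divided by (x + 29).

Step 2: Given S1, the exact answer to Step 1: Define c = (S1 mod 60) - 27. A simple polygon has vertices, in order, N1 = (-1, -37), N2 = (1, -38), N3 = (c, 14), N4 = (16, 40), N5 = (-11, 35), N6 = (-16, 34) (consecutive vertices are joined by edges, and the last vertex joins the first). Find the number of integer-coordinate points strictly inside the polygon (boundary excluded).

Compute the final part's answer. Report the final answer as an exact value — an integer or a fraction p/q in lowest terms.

Step 1: remainder = value at the root: 7*(-29)^3 - 7*(-29)^2 - 9*(-29)^1 + 6 = (-170723) + (-5887) + (261) + (6) = -176343; answer -176343
Step 2: S1 = -176343; c = 30; cross terms: (-1*-38 - 1*-37)=75, (1*14 - 30*-38)=1154, (30*40 - 16*14)=976, (16*35 - -11*40)=1000, (-11*34 - -16*35)=186, (-16*-37 - -1*34)=626; twice the area = |4017| = 4017; area = 4017/2; boundary points = 1 + 1 + 2 + 1 + 1 + 1 = 7; strictly interior points = area - boundary/2 + 1 = 2006; answer 2006

2006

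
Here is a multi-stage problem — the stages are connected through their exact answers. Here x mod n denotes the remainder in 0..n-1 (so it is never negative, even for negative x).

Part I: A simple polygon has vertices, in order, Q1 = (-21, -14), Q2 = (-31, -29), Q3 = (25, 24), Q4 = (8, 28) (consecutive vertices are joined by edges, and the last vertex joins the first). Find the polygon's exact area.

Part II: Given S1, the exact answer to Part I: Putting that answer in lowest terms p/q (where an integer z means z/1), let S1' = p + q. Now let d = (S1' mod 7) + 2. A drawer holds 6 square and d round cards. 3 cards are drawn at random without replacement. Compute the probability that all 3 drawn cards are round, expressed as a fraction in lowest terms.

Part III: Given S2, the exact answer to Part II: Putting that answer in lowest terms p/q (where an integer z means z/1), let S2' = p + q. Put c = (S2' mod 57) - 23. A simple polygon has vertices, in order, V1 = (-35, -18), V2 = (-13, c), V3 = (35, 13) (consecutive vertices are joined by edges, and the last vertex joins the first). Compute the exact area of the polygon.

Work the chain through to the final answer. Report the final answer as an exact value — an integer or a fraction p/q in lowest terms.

96

Part I: cross terms: (-21*-29 - -31*-14)=175, (-31*24 - 25*-29)=-19, (25*28 - 8*24)=508, (8*-14 - -21*28)=476; twice the area = |1140| = 1140; area = 570; answer 570
Part II: S1 = 570; threaded value p + q = 571; d = 6; total draws C(12,3) = 220; favorable C(6,3) = 20; P = 1/11; answer 1/11
Part III: S2 = 1/11; threaded value p + q = 12; c = -11; cross terms: (-35*-11 - -13*-18)=151, (-13*13 - 35*-11)=216, (35*-18 - -35*13)=-175; twice the area = |192| = 192; area = 96; answer 96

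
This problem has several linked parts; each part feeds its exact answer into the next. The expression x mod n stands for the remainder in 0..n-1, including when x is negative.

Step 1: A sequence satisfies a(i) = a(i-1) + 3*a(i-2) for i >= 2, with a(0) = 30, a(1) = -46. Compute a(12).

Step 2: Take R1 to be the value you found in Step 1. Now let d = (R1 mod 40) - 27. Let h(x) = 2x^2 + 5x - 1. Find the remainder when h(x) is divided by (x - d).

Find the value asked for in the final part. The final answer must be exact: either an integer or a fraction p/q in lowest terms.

Step 1: a(2) = 1*(-46) + 3*(30) = 44; iterating: a(2)=44, a(3)=-94, a(4)=38, a(5)=-244, a(6)=-130, a(7)=-862, a(8)=-1252, a(9)=-3838, a(10)=-7594, a(11)=-19108, a(12)=-41890; answer -41890
Step 2: R1 = -41890; d = 3; remainder = value at the root: 2*(3)^2 + 5*(3)^1 - 1 = (18) + (15) + (-1) = 32; answer 32

32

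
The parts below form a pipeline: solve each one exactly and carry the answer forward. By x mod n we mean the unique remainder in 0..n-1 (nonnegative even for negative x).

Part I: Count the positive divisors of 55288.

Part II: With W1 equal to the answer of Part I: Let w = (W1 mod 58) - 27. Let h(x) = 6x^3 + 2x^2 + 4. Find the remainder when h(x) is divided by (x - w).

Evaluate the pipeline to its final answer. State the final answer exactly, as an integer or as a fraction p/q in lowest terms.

-40428

Part I: 55288 = 2^3 * 6911; number of divisors = (3+1) * (1+1) = 8; answer 8
Part II: W1 = 8; w = -19; remainder = value at the root: 6*(-19)^3 + 2*(-19)^2 + 4 = (-41154) + (722) + (4) = -40428; answer -40428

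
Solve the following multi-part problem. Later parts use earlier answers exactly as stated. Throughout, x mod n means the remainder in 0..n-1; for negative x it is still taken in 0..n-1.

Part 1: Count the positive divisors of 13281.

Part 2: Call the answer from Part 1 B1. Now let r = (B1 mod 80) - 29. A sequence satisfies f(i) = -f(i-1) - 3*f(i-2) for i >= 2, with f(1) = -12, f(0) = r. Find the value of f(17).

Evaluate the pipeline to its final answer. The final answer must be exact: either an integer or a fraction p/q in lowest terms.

-270777

Part 1: 13281 = 3 * 19 * 233; number of divisors = (1+1) * (1+1) * (1+1) = 8; answer 8
Part 2: B1 = 8; r = -21; f(2) = -1*(-12) - 3*(-21) = 75; iterating: f(2)=75, f(3)=-39, f(4)=-186, f(5)=303, f(6)=255, f(7)=-1164, f(8)=399, f(9)=3093, f(10)=-4290, f(11)=-4989, f(12)=17859, f(13)=-2892, f(14)=-50685, f(15)=59361, f(16)=92694, f(17)=-270777; answer -270777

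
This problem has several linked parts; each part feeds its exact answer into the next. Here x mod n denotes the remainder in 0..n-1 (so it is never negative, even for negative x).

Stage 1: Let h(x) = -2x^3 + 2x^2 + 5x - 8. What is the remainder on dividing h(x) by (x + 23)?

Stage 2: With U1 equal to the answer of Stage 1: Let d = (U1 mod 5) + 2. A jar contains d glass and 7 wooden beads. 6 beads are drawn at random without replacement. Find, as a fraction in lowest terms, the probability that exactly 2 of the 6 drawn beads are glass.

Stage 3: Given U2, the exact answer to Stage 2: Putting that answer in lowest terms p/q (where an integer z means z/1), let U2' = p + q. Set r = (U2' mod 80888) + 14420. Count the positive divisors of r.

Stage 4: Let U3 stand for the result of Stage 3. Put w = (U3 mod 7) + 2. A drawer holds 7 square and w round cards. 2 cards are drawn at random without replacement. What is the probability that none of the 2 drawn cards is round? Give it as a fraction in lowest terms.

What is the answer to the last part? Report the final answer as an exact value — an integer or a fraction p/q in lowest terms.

7/26

Stage 1: remainder = value at the root: -2*(-23)^3 + 2*(-23)^2 + 5*(-23)^1 - 8 = (24334) + (1058) + (-115) + (-8) = 25269; answer 25269
Stage 2: U1 = 25269; d = 6; total draws C(13,6) = 1716; favorable C(6,2)*C(7,4) = 525; P = 175/572; answer 175/572
Stage 3: U2 = 175/572; threaded value p + q = 747; r = 15167; 15167 = 29 * 523; number of divisors = (1+1) * (1+1) = 4; answer 4
Stage 4: U3 = 4; w = 6; total draws C(13,2) = 78; favorable C(7,2) = 21; P = 7/26; answer 7/26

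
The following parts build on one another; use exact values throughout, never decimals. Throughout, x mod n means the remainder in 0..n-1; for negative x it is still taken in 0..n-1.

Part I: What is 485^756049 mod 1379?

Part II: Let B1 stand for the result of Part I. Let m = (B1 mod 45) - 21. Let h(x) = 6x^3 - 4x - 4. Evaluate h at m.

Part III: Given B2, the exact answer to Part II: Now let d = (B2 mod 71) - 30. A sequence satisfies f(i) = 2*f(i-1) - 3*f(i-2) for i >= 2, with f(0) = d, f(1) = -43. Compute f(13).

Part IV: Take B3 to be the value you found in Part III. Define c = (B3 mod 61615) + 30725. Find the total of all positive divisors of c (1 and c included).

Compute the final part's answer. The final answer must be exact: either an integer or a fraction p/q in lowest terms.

Part I: squarings mod 1379: 485^1=485, 485^2=795, 485^4=443, 485^8=431, 485^16=975, 485^32=494, 485^64=1332, 485^128=830, 485^256=779, 485^512=81, 485^1024=1045, 485^2048=1236, 485^4096=1143, 485^8192=536, 485^16384=464, 485^32768=172, 485^65536=625, 485^131072=368, 485^262144=282, 485^524288=921; 485^756049 = 485^1 * 485^16 * 485^64 * 485^256 * 485^2048 * 485^32768 * 485^65536 * 485^131072 * 485^524288 = 310 (mod 1379); answer 310
Part II: B1 = 310; m = 19; 6*(19)^3 - 4*(19)^1 - 4 = (41154) + (-76) + (-4) = 41074; answer 41074
Part III: B2 = 41074; d = 6; f(2) = 2*(-43) - 3*(6) = -104; iterating: f(2)=-104, f(3)=-79, f(4)=154, f(5)=545, f(6)=628, f(7)=-379, f(8)=-2642, f(9)=-4147, f(10)=-368, f(11)=11705, f(12)=24514, f(13)=13913; answer 13913
Part IV: B3 = 13913; c = 44638; 44638 = 2 * 11 * 2029; sigma = (1 + 2) * (1 + 11) * (1 + 2029) = 3 * 12 * 2030 = 73080; answer 73080

73080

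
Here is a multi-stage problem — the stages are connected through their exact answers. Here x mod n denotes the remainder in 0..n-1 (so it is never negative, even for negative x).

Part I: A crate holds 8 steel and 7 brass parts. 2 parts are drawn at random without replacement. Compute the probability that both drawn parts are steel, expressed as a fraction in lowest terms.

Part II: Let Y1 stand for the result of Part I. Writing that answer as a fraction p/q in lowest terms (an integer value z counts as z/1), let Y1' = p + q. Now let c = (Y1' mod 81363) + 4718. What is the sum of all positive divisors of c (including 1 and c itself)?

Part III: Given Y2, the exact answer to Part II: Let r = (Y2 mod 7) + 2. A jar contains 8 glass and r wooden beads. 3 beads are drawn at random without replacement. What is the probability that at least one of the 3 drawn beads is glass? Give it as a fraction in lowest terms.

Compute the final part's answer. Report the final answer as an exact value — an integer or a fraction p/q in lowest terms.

Part I: total draws C(15,2) = 105; favorable C(8,2) = 28; P = 4/15; answer 4/15
Part II: Y1 = 4/15; threaded value p + q = 19; c = 4737; 4737 = 3 * 1579; sigma = (1 + 3) * (1 + 1579) = 4 * 1580 = 6320; answer 6320
Part III: Y2 = 6320; r = 8; total draws C(16,3) = 560; complement C(8,3) = 56; favorable 560 - 56 = 504; P = 9/10; answer 9/10

9/10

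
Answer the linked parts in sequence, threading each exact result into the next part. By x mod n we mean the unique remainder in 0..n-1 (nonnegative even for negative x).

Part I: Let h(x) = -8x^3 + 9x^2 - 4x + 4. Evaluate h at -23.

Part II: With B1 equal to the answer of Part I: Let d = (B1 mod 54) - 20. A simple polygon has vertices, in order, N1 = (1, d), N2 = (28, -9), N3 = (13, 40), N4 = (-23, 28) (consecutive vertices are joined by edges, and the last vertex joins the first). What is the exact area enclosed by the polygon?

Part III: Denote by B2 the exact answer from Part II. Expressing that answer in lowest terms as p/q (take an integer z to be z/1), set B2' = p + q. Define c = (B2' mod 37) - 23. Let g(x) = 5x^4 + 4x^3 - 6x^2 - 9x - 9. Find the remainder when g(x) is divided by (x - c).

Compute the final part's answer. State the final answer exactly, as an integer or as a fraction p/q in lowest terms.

Part I: -8*(-23)^3 + 9*(-23)^2 - 4*(-23)^1 + 4 = (97336) + (4761) + (92) + (4) = 102193; answer 102193
Part II: B1 = 102193; d = 5; cross terms: (1*-9 - 28*5)=-149, (28*40 - 13*-9)=1237, (13*28 - -23*40)=1284, (-23*5 - 1*28)=-143; twice the area = |2229| = 2229; area = 2229/2; answer 2229/2
Part III: B2 = 2229/2; threaded value p + q = 2231; c = -12; remainder = value at the root: 5*(-12)^4 + 4*(-12)^3 - 6*(-12)^2 - 9*(-12)^1 - 9 = (103680) + (-6912) + (-864) + (108) + (-9) = 96003; answer 96003

96003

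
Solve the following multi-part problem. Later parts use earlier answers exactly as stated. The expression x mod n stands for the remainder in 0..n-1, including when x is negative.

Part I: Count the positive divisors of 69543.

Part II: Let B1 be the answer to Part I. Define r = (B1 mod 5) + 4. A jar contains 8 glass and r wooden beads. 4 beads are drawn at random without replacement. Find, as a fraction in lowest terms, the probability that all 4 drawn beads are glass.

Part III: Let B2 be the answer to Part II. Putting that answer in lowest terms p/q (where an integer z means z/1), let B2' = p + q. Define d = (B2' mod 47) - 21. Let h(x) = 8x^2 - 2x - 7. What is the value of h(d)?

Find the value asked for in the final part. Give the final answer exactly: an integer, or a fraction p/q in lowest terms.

203

Part I: 69543 = 3^2 * 7727; number of divisors = (2+1) * (1+1) = 6; answer 6
Part II: B1 = 6; r = 5; total draws C(13,4) = 715; favorable C(8,4) = 70; P = 14/143; answer 14/143
Part III: B2 = 14/143; threaded value p + q = 157; d = -5; 8*(-5)^2 - 2*(-5)^1 - 7 = (200) + (10) + (-7) = 203; answer 203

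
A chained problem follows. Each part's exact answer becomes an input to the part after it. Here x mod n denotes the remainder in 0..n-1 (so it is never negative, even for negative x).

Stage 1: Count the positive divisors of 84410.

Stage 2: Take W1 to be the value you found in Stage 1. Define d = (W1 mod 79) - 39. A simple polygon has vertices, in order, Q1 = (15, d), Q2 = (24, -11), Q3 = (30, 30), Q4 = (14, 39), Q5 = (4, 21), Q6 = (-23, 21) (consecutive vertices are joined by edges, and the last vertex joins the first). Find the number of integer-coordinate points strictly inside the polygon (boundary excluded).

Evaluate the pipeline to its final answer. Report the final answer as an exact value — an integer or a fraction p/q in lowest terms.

Stage 1: 84410 = 2 * 5 * 23 * 367; number of divisors = (1+1) * (1+1) * (1+1) * (1+1) = 16; answer 16
Stage 2: W1 = 16; d = -23; cross terms: (15*-11 - 24*-23)=387, (24*30 - 30*-11)=1050, (30*39 - 14*30)=750, (14*21 - 4*39)=138, (4*21 - -23*21)=567, (-23*-23 - 15*21)=214; twice the area = |3106| = 3106; area = 1553; boundary points = 3 + 1 + 1 + 2 + 27 + 2 = 36; strictly interior points = area - boundary/2 + 1 = 1536; answer 1536

1536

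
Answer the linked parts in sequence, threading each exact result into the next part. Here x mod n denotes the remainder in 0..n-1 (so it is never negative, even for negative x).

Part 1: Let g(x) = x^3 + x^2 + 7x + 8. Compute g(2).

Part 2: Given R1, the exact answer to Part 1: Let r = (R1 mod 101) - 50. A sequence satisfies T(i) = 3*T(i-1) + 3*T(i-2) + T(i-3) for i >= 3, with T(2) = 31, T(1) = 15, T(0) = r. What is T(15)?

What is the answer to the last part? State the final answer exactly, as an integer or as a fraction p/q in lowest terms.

Part 1: 1*(2)^3 + 1*(2)^2 + 7*(2)^1 + 8 = (8) + (4) + (14) + (8) = 34; answer 34
Part 2: R1 = 34; r = -16; T(3) = 3*(31) + 3*(15) + 1*(-16) = 122; iterating: T(3)=122, T(4)=474, T(5)=1819, T(6)=7001, T(7)=26934, T(8)=103624, T(9)=398675, T(10)=1533831, T(11)=5901142, T(12)=22703594, T(13)=87348039, T(14)=336056041, T(15)=1292915834; answer 1292915834

1292915834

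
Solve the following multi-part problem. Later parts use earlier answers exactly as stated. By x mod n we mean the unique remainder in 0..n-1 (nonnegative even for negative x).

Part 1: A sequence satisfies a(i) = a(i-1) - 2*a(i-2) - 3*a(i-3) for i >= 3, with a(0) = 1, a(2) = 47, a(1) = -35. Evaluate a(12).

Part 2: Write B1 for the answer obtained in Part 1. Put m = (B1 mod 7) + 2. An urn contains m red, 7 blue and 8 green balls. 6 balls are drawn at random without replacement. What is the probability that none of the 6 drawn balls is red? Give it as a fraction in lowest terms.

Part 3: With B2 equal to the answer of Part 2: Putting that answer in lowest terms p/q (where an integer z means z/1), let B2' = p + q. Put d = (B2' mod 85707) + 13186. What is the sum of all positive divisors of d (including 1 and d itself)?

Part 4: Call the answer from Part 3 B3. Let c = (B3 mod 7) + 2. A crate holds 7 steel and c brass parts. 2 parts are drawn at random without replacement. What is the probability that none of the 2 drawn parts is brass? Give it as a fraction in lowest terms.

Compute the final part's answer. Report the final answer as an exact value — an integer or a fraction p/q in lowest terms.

7/12

Part 1: a(3) = 1*(47) - 2*(-35) - 3*(1) = 114; iterating: a(3)=114, a(4)=125, a(5)=-244, a(6)=-836, a(7)=-723, a(8)=1681, a(9)=5635, a(10)=4442, a(11)=-11871, a(12)=-37660; answer -37660
Part 2: B1 = -37660; m = 2; total draws C(17,6) = 12376; favorable C(15,6) = 5005; P = 55/136; answer 55/136
Part 3: B2 = 55/136; threaded value p + q = 191; d = 13377; 13377 = 3 * 7^3 * 13; sigma = (1 + 3) * (1 + 7 + 49 + 343) * (1 + 13) = 4 * 400 * 14 = 22400; answer 22400
Part 4: B3 = 22400; c = 2; total draws C(9,2) = 36; favorable C(7,2) = 21; P = 7/12; answer 7/12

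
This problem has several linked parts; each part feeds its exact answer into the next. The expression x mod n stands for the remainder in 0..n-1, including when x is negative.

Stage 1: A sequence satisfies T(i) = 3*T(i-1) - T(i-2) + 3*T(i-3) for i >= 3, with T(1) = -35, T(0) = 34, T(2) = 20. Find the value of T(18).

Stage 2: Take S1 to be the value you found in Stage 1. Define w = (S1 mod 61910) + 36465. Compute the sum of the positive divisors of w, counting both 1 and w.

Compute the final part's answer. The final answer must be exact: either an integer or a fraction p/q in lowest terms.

Stage 1: T(3) = 3*(20) - 1*(-35) + 3*(34) = 197; iterating: T(3)=197, T(4)=466, T(5)=1261, T(6)=3908, T(7)=11861, T(8)=35458, T(9)=106237, T(10)=318836, T(11)=956645, T(12)=2869810, T(13)=8609293, T(14)=25828004, T(15)=77484149, T(16)=232452322, T(17)=697356829, T(18)=2092070612; answer 2092070612
Stage 2: S1 = 2092070612; w = 44357; 44357 is prime, so its only divisors are 1 and 44357; sigma = 1 + 44357 = 44358; answer 44358

44358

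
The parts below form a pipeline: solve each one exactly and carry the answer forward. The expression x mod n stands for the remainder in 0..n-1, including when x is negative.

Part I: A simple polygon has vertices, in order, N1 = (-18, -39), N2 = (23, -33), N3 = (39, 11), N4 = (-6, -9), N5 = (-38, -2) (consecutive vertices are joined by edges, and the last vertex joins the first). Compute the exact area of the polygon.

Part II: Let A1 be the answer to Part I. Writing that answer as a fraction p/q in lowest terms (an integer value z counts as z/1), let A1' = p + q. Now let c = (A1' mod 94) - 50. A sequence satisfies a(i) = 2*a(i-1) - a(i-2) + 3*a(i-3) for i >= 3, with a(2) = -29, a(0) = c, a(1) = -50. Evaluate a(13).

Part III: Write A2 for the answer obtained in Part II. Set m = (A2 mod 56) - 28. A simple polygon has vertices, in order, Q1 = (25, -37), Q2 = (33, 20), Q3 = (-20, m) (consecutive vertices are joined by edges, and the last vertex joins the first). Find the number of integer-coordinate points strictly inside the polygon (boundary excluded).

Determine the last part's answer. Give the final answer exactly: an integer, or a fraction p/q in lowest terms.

Part I: cross terms: (-18*-33 - 23*-39)=1491, (23*11 - 39*-33)=1540, (39*-9 - -6*11)=-285, (-6*-2 - -38*-9)=-330, (-38*-39 - -18*-2)=1446; twice the area = |3862| = 3862; area = 1931; answer 1931
Part II: A1 = 1931; threaded value p + q = 1932; c = 2; a(3) = 2*(-29) - 1*(-50) + 3*(2) = -2; iterating: a(3)=-2, a(4)=-125, a(5)=-335, a(6)=-551, a(7)=-1142, a(8)=-2738, a(9)=-5987, a(10)=-12662, a(11)=-27551, a(12)=-60401, a(13)=-131237; answer -131237
Part III: A2 = -131237; m = -1; cross terms: (25*20 - 33*-37)=1721, (33*-1 - -20*20)=367, (-20*-37 - 25*-1)=765; twice the area = |2853| = 2853; area = 2853/2; boundary points = 1 + 1 + 9 = 11; strictly interior points = area - boundary/2 + 1 = 1422; answer 1422

1422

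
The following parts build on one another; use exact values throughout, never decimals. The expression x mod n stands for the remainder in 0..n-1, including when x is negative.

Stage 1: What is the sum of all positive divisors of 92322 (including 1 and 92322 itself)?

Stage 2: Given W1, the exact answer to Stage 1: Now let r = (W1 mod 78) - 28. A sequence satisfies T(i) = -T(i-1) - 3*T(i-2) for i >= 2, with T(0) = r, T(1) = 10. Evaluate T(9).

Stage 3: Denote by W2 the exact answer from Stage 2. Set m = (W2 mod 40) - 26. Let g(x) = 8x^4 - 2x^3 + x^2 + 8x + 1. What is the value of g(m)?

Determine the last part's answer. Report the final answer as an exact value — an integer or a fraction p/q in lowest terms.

3691429

Stage 1: 92322 = 2 * 3^2 * 23 * 223; sigma = (1 + 2) * (1 + 3 + 9) * (1 + 23) * (1 + 223) = 3 * 13 * 24 * 224 = 209664; answer 209664
Stage 2: W1 = 209664; r = -28; T(2) = -1*(10) - 3*(-28) = 74; iterating: T(2)=74, T(3)=-104, T(4)=-118, T(5)=430, T(6)=-76, T(7)=-1214, T(8)=1442, T(9)=2200; answer 2200
Stage 3: W2 = 2200; m = -26; 8*(-26)^4 - 2*(-26)^3 + 1*(-26)^2 + 8*(-26)^1 + 1 = (3655808) + (35152) + (676) + (-208) + (1) = 3691429; answer 3691429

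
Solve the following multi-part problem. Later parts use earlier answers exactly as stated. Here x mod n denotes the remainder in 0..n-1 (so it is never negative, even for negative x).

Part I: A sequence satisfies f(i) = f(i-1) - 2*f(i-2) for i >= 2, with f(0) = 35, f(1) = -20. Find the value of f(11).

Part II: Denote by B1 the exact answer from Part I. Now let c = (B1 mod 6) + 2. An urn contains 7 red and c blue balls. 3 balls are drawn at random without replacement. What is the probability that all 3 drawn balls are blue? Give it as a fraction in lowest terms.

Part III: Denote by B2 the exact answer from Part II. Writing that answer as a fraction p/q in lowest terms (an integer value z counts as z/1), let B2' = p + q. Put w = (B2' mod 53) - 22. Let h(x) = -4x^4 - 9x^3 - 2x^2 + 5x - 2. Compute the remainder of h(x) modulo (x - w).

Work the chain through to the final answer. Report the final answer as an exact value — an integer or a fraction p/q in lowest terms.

-1704252

Part I: f(2) = 1*(-20) - 2*(35) = -90; iterating: f(2)=-90, f(3)=-50, f(4)=130, f(5)=230, f(6)=-30, f(7)=-490, f(8)=-430, f(9)=550, f(10)=1410, f(11)=310; answer 310
Part II: B1 = 310; c = 6; total draws C(13,3) = 286; favorable C(6,3) = 20; P = 10/143; answer 10/143
Part III: B2 = 10/143; threaded value p + q = 153; w = 25; remainder = value at the root: -4*(25)^4 - 9*(25)^3 - 2*(25)^2 + 5*(25)^1 - 2 = (-1562500) + (-140625) + (-1250) + (125) + (-2) = -1704252; answer -1704252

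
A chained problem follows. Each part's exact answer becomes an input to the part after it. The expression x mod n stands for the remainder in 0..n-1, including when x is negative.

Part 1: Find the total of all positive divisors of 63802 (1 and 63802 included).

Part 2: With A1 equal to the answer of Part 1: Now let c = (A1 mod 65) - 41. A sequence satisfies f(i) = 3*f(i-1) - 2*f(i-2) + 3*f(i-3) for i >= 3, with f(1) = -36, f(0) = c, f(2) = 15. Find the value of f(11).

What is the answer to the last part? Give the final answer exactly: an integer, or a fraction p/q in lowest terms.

Part 1: 63802 = 2 * 19 * 23 * 73; sigma = (1 + 2) * (1 + 19) * (1 + 23) * (1 + 73) = 3 * 20 * 24 * 74 = 106560; answer 106560
Part 2: A1 = 106560; c = -16; f(3) = 3*(15) - 2*(-36) + 3*(-16) = 69; iterating: f(3)=69, f(4)=69, f(5)=114, f(6)=411, f(7)=1212, f(8)=3156, f(9)=8277, f(10)=22155, f(11)=59379; answer 59379

59379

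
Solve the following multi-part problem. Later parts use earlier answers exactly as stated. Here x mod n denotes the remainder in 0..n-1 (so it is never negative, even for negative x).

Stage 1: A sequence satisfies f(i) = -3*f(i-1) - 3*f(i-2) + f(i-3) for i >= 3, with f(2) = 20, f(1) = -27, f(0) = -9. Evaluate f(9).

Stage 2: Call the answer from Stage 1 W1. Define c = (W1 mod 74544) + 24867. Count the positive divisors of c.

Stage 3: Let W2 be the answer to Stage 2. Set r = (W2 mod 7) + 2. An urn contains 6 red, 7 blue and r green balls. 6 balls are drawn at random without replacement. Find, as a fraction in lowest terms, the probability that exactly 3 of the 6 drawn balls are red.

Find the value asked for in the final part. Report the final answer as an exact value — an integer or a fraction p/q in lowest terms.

Stage 1: f(3) = -3*(20) - 3*(-27) + 1*(-9) = 12; iterating: f(3)=12, f(4)=-123, f(5)=353, f(6)=-678, f(7)=852, f(8)=-169, f(9)=-2727; answer -2727
Stage 2: W1 = -2727; c = 96684; 96684 = 2^2 * 3 * 7 * 1151; number of divisors = (2+1) * (1+1) * (1+1) * (1+1) = 24; answer 24
Stage 3: W2 = 24; r = 5; total draws C(18,6) = 18564; favorable C(6,3)*C(12,3) = 4400; P = 1100/4641; answer 1100/4641

1100/4641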